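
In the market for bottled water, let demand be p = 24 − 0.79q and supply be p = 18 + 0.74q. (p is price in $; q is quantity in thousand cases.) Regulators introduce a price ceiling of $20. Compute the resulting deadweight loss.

$1.14 thousand

Competitive equilibrium: 24 − 0.79q = 18 + 0.74q → q* = 3.9216, p* = 20.902.
At the ceiling p = 20, quantity supplied = (20 − 18)/0.74 = 2.7027.
Willingness to pay at q' = 2.7027: 24 − 0.79·2.7027 = 21.8649.
Δq = 3.9216 − 2.7027 = 1.2189; wedge = 21.8649 − 20 = 1.8649.
The triangle = ½ × 1.2189 × 1.8649 = $1.14 thousand.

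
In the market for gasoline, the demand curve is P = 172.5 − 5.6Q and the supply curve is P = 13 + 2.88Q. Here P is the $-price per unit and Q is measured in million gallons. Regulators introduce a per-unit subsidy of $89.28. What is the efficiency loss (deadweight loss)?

Competitive equilibrium: 172.5 − 5.6Q = 13 + 2.88Q → Q* = 18.809, P* = 67.1698.
The subsidy lowers effective supply by 89.28: P = 2.88Q − 76.28.
New quantity: 172.5 − 5.6Q = 2.88Q − 76.28 → Q' = 29.3373.
Overproduction ΔQ = 29.3373 − 18.809 = 10.5283; wedge = subsidy = 89.28.
DWL = ½ × 10.5283 × 89.28 = $469.98 million.

$469.98 million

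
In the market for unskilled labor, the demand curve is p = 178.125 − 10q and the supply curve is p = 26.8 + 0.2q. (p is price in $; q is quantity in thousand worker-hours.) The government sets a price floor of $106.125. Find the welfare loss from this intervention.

Competitive equilibrium: 178.125 − 10q = 26.8 + 0.2q → q* = 14.8358, p* = 29.7672.
At the floor p = 106.125, quantity demanded = (178.125 − 106.125)/10 = 7.2.
Sellers' marginal cost at q' = 7.2: 26.8 + 0.2·7.2 = 28.24.
Δq = 14.8358 − 7.2 = 7.6358; wedge = 106.125 − 28.24 = 77.885.
The triangle = ½ × 7.6358 × 77.885 = $297.36 thousand.

$297.36 thousand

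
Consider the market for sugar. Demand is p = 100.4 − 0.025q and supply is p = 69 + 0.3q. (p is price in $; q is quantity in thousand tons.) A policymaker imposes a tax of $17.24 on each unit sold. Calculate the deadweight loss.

$457.26 thousand

Competitive equilibrium: 100.4 − 0.025q = 69 + 0.3q → q* = 96.6154, p* = 97.9846.
With the tax, the buyer price exceeds the seller price by 17.24: (100.4 − 0.025q) − (69 + 0.3q) = 17.24 → q' = 43.5692.
Δq = 96.6154 − 43.5692 = 53.0462; the wedge equals the tax, 17.24.
Deadweight loss = ½ × 53.0462 × 17.24 = $457.26 thousand.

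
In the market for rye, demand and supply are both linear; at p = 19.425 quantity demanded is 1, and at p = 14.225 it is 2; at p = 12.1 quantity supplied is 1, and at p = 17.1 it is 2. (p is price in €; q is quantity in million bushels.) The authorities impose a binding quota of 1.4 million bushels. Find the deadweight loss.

Demand slope = (14.225 − 19.425)/(2 − 1) = −5.2, so p = 24.625 − 5.2q.
Supply slope = (17.1 − 12.1)/(2 − 1) = 5, so p = 7.1 + 5q.
Competitive equilibrium: 24.625 − 5.2q = 7.1 + 5q → q* = 1.7181, p* = 15.6907.
At q = 1.4: demand price = 24.625 − 5.2·1.4 = 17.345; supply price = 7.1 + 5·1.4 = 14.1.
Δq = 1.7181 − 1.4 = 0.3181; wedge = 17.345 − 14.1 = 3.245.
DWL = ½ × 0.3181 × 3.245 = €0.52 million.

€0.52 million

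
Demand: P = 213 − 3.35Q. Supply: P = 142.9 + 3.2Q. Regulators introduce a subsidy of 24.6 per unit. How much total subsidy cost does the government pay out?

355.67

Competitive equilibrium: 213 − 3.35Q = 142.9 + 3.2Q → Q* = 10.7023, P* = 177.1473.
The subsidy lowers effective supply by 24.6: P = 118.3 + 3.2Q.
New quantity: 213 − 3.35Q = 118.3 + 3.2Q → Q' = 14.458.
Total subsidy cost = 24.6 × 14.458 = 355.67.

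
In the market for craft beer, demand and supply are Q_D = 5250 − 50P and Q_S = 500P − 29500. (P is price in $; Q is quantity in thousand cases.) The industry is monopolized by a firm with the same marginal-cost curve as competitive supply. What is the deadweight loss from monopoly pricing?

In inverse form: demand P = 105 − 0.02Q, supply P = 59 + 0.002Q.
Competitive equilibrium: 105 − 0.02Q = 59 + 0.002Q → Q* = 2090.90909, P* = 63.18182.
Marginal revenue: MR = 105 − 0.04Q. Set MR = MC: 105 − 0.04Q = 59 + 0.002Q → Q_m = 1095.2381.
Price P_m = 105 − 0.02·1095.2381 = 83.09524; MC(Q_m) = 59 + 0.002·1095.2381 = 61.19048.
Competitive Q* = 2090.90909, so ΔQ = 995.67099; wedge = 83.09524 − 61.19048 = 21.90476.
Deadweight loss = ½ × 995.67099 × 21.90476 = $10904.97 thousand.

$10904.97 thousand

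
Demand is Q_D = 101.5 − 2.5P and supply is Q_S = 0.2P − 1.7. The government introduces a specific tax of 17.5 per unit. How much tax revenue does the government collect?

In inverse form: demand P = 40.6 − 0.4Q, supply P = 8.5 + 5Q.
Competitive equilibrium: 40.6 − 0.4Q = 8.5 + 5Q → Q* = 5.9444, P* = 38.2222.
With the tax, the buyer price exceeds the seller price by 17.5: (40.6 − 0.4Q) − (8.5 + 5Q) = 17.5 → Q' = 2.7037.
Tax revenue = 17.5 × 2.7037 = 47.31.

47.31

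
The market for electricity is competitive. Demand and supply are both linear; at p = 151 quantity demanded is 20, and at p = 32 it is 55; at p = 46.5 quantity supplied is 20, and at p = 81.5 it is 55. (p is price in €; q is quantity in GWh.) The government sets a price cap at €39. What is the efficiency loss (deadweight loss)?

€2148.44

Demand slope = (32 − 151)/(55 − 20) = −3.4, so p = 219 − 3.4q.
Supply slope = (81.5 − 46.5)/(55 − 20) = 1, so p = 26.5 + q.
Competitive equilibrium: 219 − 3.4q = 26.5 + q → q* = 43.75, p* = 70.25.
At the ceiling p = 39, quantity supplied = (39 − 26.5)/1 = 12.5.
Willingness to pay at q' = 12.5: 219 − 3.4·12.5 = 176.5.
Δq = 43.75 − 12.5 = 31.25; wedge = 176.5 − 39 = 137.5.
The triangle = ½ × 31.25 × 137.5 = €2148.44.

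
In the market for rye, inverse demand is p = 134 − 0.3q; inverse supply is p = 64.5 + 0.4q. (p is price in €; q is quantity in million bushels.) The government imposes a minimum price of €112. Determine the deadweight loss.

Competitive equilibrium: 134 − 0.3q = 64.5 + 0.4q → q* = 99.2857, p* = 104.2143.
At the floor p = 112, quantity demanded = (134 − 112)/0.3 = 73.3333.
Sellers' marginal cost at q' = 73.3333: 64.5 + 0.4·73.3333 = 93.8333.
Δq = 99.2857 − 73.3333 = 25.9524; wedge = 112 − 93.8333 = 18.1667.
Welfare loss = ½ × 25.9524 × 18.1667 = €235.73 million.

€235.73 million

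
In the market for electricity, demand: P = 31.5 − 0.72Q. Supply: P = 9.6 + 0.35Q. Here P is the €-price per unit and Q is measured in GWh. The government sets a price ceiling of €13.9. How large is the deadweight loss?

€35.81

Competitive equilibrium: 31.5 − 0.72Q = 9.6 + 0.35Q → Q* = 20.4673, P* = 16.7636.
At the ceiling P = 13.9, quantity supplied = (13.9 − 9.6)/0.35 = 12.2857.
Willingness to pay at Q' = 12.2857: 31.5 − 0.72·12.2857 = 22.6543.
ΔQ = 20.4673 − 12.2857 = 8.1816; wedge = 22.6543 − 13.9 = 8.7543.
Welfare loss = ½ × 8.1816 × 8.7543 = €35.81.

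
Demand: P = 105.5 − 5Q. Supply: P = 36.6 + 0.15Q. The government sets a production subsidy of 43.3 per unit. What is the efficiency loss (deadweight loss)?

Competitive equilibrium: 105.5 − 5Q = 36.6 + 0.15Q → Q* = 13.3786, P* = 38.6068.
The subsidy lowers effective supply by 43.3: P = 0.15Q − 6.7.
New quantity: 105.5 − 5Q = 0.15Q − 6.7 → Q' = 21.7864.
Overproduction ΔQ = 21.7864 − 13.3786 = 8.4078; wedge = subsidy = 43.3.
Welfare loss = ½ × 8.4078 × 43.3 = 182.03.

182.03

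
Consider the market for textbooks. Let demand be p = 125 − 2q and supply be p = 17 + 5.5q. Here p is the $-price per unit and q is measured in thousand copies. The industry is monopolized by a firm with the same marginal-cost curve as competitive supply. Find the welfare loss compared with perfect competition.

$34.46 thousand

Competitive equilibrium: 125 − 2q = 17 + 5.5q → q* = 14.4, p* = 96.2.
Marginal revenue: MR = 125 − 4q. Set MR = MC: 125 − 4q = 17 + 5.5q → q_m = 11.3684.
Price p_m = 125 − 2·11.3684 = 102.2632; MC(q_m) = 17 + 5.5·11.3684 = 79.5262.
Competitive q* = 14.4, so Δq = 3.0316; wedge = 102.2632 − 79.5262 = 22.737.
The triangle = ½ × 3.0316 × 22.737 = $34.46 thousand.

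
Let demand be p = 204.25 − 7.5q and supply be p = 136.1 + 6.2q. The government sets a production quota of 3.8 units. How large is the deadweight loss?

9.45

Competitive equilibrium: 204.25 − 7.5q = 136.1 + 6.2q → q* = 4.9745, p* = 166.9416.
At q = 3.8: demand price = 204.25 − 7.5·3.8 = 175.75; supply price = 136.1 + 6.2·3.8 = 159.66.
Δq = 4.9745 − 3.8 = 1.1745; wedge = 175.75 − 159.66 = 16.09.
Deadweight loss = ½ × 1.1745 × 16.09 = 9.45.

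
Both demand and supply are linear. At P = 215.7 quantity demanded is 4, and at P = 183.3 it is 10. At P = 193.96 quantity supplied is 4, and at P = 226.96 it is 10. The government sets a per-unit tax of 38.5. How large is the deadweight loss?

Demand slope = (183.3 − 215.7)/(10 − 4) = −5.4, so P = 237.3 − 5.4Q.
Supply slope = (226.96 − 193.96)/(10 − 4) = 5.5, so P = 171.96 + 5.5Q.
Competitive equilibrium: 237.3 − 5.4Q = 171.96 + 5.5Q → Q* = 5.9945, P* = 204.9297.
With the tax, the buyer price exceeds the seller price by 38.5: (237.3 − 5.4Q) − (171.96 + 5.5Q) = 38.5 → Q' = 2.4624.
ΔQ = 5.9945 − 2.4624 = 3.5321; the wedge equals the tax, 38.5.
Deadweight loss = ½ × 3.5321 × 38.5 = 67.99.

67.99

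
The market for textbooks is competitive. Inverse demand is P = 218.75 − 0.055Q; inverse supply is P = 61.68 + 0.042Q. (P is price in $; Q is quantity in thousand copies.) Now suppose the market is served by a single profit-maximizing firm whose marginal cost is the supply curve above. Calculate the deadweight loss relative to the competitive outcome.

$16650.33 thousand

Competitive equilibrium: 218.75 − 0.055Q = 61.68 + 0.042Q → Q* = 1619.27835, P* = 129.68969.
Marginal revenue: MR = 218.75 − 0.11Q. Set MR = MC: 218.75 − 0.11Q = 61.68 + 0.042Q → Q_m = 1033.35526.
Price P_m = 218.75 − 0.055·1033.35526 = 161.91546; MC(Q_m) = 61.68 + 0.042·1033.35526 = 105.08092.
Competitive Q* = 1619.27835, so ΔQ = 585.92309; wedge = 161.91546 − 105.08092 = 56.83454.
The triangle = ½ × 585.92309 × 56.83454 = $16650.33 thousand.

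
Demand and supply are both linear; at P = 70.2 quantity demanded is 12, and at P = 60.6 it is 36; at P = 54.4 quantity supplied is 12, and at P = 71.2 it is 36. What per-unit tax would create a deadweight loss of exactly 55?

11

Demand slope = (60.6 − 70.2)/(36 − 12) = −0.4, so P = 75 − 0.4Q.
Supply slope = (71.2 − 54.4)/(36 − 12) = 0.7, so P = 46 + 0.7Q.
Competitive equilibrium: 75 − 0.4Q = 46 + 0.7Q → Q* = 26.3636, P* = 64.4545.
A tax t gives ΔQ = t/1.1 and wedge t, so DWL = t²/2.2.
t²/2.2 = 55 → t² = 121 → t = 11.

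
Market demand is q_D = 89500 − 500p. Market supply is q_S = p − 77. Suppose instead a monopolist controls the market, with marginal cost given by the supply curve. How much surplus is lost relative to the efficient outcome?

In inverse form: demand p = 179 − 0.002q, supply p = 77 + q.
Competitive equilibrium: 179 − 0.002q = 77 + q → q* = 101.7964, p* = 178.7964.
Marginal revenue: MR = 179 − 0.004q. Set MR = MC: 179 − 0.004q = 77 + q → q_m = 101.5936.
Price p_m = 179 − 0.002·101.5936 = 178.7968; MC(q_m) = 77 + 1·101.5936 = 178.5936.
Competitive q* = 101.7964, so Δq = 0.2028; wedge = 178.7968 − 178.5936 = 0.2032.
The triangle = ½ × 0.2028 × 0.2032 = 0.02.

0.02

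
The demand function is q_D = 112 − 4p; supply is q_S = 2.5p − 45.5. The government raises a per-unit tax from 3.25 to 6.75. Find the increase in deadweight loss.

In inverse form: demand p = 28 − 0.25q, supply p = 18.2 + 0.4q.
Competitive equilibrium: 28 − 0.25q = 18.2 + 0.4q → q* = 15.0769, p* = 24.2308.
For a per-unit tax t: Δq = t/0.65, so DWL = ½·t·(t/0.65) = t²/1.3.
At t = 3.25: DWL = 8.125. At t = 6.75: DWL = 35.048.
Increase = 35.048 − 8.125 = 26.92.

26.92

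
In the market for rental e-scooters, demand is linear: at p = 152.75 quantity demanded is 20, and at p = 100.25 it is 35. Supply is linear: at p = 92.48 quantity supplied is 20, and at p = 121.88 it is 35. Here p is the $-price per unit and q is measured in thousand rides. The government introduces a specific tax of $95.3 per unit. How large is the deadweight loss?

$831.69 thousand

Demand slope = (100.25 − 152.75)/(35 − 20) = −3.5, so p = 222.75 − 3.5q.
Supply slope = (121.88 − 92.48)/(35 − 20) = 1.96, so p = 53.28 + 1.96q.
Competitive equilibrium: 222.75 − 3.5q = 53.28 + 1.96q → q* = 31.03846, p* = 114.11538.
With the tax, the buyer price exceeds the seller price by 95.3: (222.75 − 3.5q) − (53.28 + 1.96q) = 95.3 → q' = 13.58425.
Δq = 31.03846 − 13.58425 = 17.45421; the wedge equals the tax, 95.3.
DWL = ½ × 17.45421 × 95.3 = $831.69 thousand.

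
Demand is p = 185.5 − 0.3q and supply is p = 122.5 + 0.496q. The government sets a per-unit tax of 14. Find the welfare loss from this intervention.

123.12

Competitive equilibrium: 185.5 − 0.3q = 122.5 + 0.496q → q* = 79.1457, p* = 161.7563.
With the tax, the buyer price exceeds the seller price by 14: (185.5 − 0.3q) − (122.5 + 0.496q) = 14 → q' = 61.5578.
Δq = 79.1457 − 61.5578 = 17.5879; the wedge equals the tax, 14.
Deadweight loss = ½ × 17.5879 × 14 = 123.12.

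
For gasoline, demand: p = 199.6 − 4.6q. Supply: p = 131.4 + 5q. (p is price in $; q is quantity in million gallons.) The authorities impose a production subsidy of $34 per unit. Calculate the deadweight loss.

$60.21 million

Competitive equilibrium: 199.6 − 4.6q = 131.4 + 5q → q* = 7.1042, p* = 166.9208.
The subsidy lowers effective supply by 34: p = 97.4 + 5q.
New quantity: 199.6 − 4.6q = 97.4 + 5q → q' = 10.6458.
Overproduction Δq = 10.6458 − 7.1042 = 3.5416; wedge = subsidy = 34.
DWL = ½ × 3.5416 × 34 = $60.21 million.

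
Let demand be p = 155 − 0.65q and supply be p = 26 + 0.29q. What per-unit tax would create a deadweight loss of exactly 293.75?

23.5

Competitive equilibrium: 155 − 0.65q = 26 + 0.29q → q* = 137.234, p* = 65.7979.
A tax t gives Δq = t/0.94 and wedge t, so DWL = t²/1.88.
t²/1.88 = 293.75 → t² = 552.25 → t = 23.5.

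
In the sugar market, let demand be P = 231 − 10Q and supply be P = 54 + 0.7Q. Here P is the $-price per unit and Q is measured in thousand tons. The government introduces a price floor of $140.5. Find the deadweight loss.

$300.30 thousand

Competitive equilibrium: 231 − 10Q = 54 + 0.7Q → Q* = 16.5421, P* = 65.5794.
At the floor P = 140.5, quantity demanded = (231 − 140.5)/10 = 9.05.
Sellers' marginal cost at Q' = 9.05: 54 + 0.7·9.05 = 60.335.
ΔQ = 16.5421 − 9.05 = 7.4921; wedge = 140.5 − 60.335 = 80.165.
The triangle = ½ × 7.4921 × 80.165 = $300.30 thousand.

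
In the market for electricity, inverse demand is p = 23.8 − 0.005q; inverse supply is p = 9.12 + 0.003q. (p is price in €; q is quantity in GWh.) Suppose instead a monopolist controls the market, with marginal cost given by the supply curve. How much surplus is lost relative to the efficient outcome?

Competitive equilibrium: 23.8 − 0.005q = 9.12 + 0.003q → q* = 1835, p* = 14.625.
Marginal revenue: MR = 23.8 − 0.01q. Set MR = MC: 23.8 − 0.01q = 9.12 + 0.003q → q_m = 1129.23077.
Price p_m = 23.8 − 0.005·1129.23077 = 18.15385; MC(q_m) = 9.12 + 0.003·1129.23077 = 12.50769.
Competitive q* = 1835, so Δq = 705.76923; wedge = 18.15385 − 12.50769 = 5.64616.
DWL = ½ × 705.76923 × 5.64616 = €1992.44.

€1992.44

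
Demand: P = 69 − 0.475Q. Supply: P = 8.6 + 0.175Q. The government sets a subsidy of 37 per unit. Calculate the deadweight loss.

1053.08

Competitive equilibrium: 69 − 0.475Q = 8.6 + 0.175Q → Q* = 92.9231, P* = 24.8615.
The subsidy lowers effective supply by 37: P = 0.175Q − 28.4.
New quantity: 69 − 0.475Q = 0.175Q − 28.4 → Q' = 149.8462.
Overproduction ΔQ = 149.8462 − 92.9231 = 56.9231; wedge = subsidy = 37.
DWL = ½ × 56.9231 × 37 = 1053.08.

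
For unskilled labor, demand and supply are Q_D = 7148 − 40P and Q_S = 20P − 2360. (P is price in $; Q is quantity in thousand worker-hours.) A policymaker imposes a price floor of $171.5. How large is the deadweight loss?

In inverse form: demand P = 178.7 − 0.025Q, supply P = 118 + 0.05Q.
Competitive equilibrium: 178.7 − 0.025Q = 118 + 0.05Q → Q* = 809.3333, P* = 158.4667.
At the floor P = 171.5, quantity demanded = (178.7 − 171.5)/0.025 = 288.
Sellers' marginal cost at Q' = 288: 118 + 0.05·288 = 132.4.
ΔQ = 809.3333 − 288 = 521.3333; wedge = 171.5 − 132.4 = 39.1.
The triangle = ½ × 521.3333 × 39.1 = $10192.07 thousand.

$10192.07 thousand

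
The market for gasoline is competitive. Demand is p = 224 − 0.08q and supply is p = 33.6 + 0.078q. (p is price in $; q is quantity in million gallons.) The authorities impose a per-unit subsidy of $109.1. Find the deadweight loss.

Competitive equilibrium: 224 − 0.08q = 33.6 + 0.078q → q* = 1205.0633, p* = 127.5949.
The subsidy lowers effective supply by 109.1: p = 0.078q − 75.5.
New quantity: 224 − 0.08q = 0.078q − 75.5 → q' = 1895.5696.
Overproduction Δq = 1895.5696 − 1205.0633 = 690.5063; wedge = subsidy = 109.1.
Deadweight loss = ½ × 690.5063 × 109.1 = $37667.12 million.

$37667.12 million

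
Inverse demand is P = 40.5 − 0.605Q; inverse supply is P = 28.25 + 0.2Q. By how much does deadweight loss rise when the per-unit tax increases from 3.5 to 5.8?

13.29

Competitive equilibrium: 40.5 − 0.605Q = 28.25 + 0.2Q → Q* = 15.2174, P* = 31.2935.
For a per-unit tax t: ΔQ = t/0.805, so DWL = ½·t·(t/0.805) = t²/1.61.
At t = 3.5: DWL = 7.609. At t = 5.8: DWL = 20.894.
Increase = 20.894 − 7.609 = 13.29.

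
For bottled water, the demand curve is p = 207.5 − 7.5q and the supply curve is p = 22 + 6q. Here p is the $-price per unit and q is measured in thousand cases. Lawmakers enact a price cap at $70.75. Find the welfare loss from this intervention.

$212.87 thousand

Competitive equilibrium: 207.5 − 7.5q = 22 + 6q → q* = 13.7407, p* = 104.4444.
At the ceiling p = 70.75, quantity supplied = (70.75 − 22)/6 = 8.125.
Willingness to pay at q' = 8.125: 207.5 − 7.5·8.125 = 146.5625.
Δq = 13.7407 − 8.125 = 5.6157; wedge = 146.5625 − 70.75 = 75.8125.
Welfare loss = ½ × 5.6157 × 75.8125 = $212.87 thousand.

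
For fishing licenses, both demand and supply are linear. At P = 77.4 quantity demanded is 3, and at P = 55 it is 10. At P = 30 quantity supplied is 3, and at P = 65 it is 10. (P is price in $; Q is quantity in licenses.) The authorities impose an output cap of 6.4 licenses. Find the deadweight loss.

Demand slope = (55 − 77.4)/(10 − 3) = −3.2, so P = 87 − 3.2Q.
Supply slope = (65 − 30)/(10 − 3) = 5, so P = 15 + 5Q.
Competitive equilibrium: 87 − 3.2Q = 15 + 5Q → Q* = 8.7805, P* = 58.9024.
At Q = 6.4: demand price = 87 − 3.2·6.4 = 66.52; supply price = 15 + 5·6.4 = 47.
ΔQ = 8.7805 − 6.4 = 2.3805; wedge = 66.52 − 47 = 19.52.
The triangle = ½ × 2.3805 × 19.52 = $23.23.

$23.23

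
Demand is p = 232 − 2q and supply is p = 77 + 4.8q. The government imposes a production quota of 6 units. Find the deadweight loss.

Competitive equilibrium: 232 − 2q = 77 + 4.8q → q* = 22.7941, p* = 186.4118.
At q = 6: demand price = 232 − 2·6 = 220; supply price = 77 + 4.8·6 = 105.8.
Δq = 22.7941 − 6 = 16.7941; wedge = 220 − 105.8 = 114.2.
The triangle = ½ × 16.7941 × 114.2 = 958.94.

958.94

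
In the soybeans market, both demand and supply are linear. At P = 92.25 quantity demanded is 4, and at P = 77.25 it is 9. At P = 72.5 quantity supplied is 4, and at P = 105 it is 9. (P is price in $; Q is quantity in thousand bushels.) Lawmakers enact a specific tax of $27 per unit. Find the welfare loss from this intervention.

$38.37 thousand

Demand slope = (77.25 − 92.25)/(9 − 4) = −3, so P = 104.25 − 3Q.
Supply slope = (105 − 72.5)/(9 − 4) = 6.5, so P = 46.5 + 6.5Q.
Competitive equilibrium: 104.25 − 3Q = 46.5 + 6.5Q → Q* = 6.0789, P* = 86.0132.
With the tax, the buyer price exceeds the seller price by 27: (104.25 − 3Q) − (46.5 + 6.5Q) = 27 → Q' = 3.2368.
ΔQ = 6.0789 − 3.2368 = 2.8421; the wedge equals the tax, 27.
Welfare loss = ½ × 2.8421 × 27 = $38.37 thousand.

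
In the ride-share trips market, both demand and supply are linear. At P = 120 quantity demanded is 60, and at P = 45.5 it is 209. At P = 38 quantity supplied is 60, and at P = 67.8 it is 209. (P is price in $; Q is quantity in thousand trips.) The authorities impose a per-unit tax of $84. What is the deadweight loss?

$5040 thousand

Demand slope = (45.5 − 120)/(209 − 60) = −0.5, so P = 150 − 0.5Q.
Supply slope = (67.8 − 38)/(209 − 60) = 0.2, so P = 26 + 0.2Q.
Competitive equilibrium: 150 − 0.5Q = 26 + 0.2Q → Q* = 177.1429, P* = 61.4286.
With the tax, the buyer price exceeds the seller price by 84: (150 − 0.5Q) − (26 + 0.2Q) = 84 → Q' = 57.1429.
ΔQ = 177.1429 − 57.1429 = 120; the wedge equals the tax, 84.
The triangle = ½ × 120 × 84 = $5040 thousand.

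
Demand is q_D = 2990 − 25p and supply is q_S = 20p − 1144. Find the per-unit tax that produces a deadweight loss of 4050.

27

In inverse form: demand p = 119.6 − 0.04q, supply p = 57.2 + 0.05q.
Competitive equilibrium: 119.6 − 0.04q = 57.2 + 0.05q → q* = 693.3333, p* = 91.8667.
A tax t gives Δq = t/0.09 and wedge t, so DWL = t²/0.18.
t²/0.18 = 4050 → t² = 729 → t = 27.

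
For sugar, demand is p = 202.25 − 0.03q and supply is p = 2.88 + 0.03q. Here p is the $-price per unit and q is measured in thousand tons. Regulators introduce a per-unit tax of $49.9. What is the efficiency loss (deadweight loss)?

$20750.08 thousand

Competitive equilibrium: 202.25 − 0.03q = 2.88 + 0.03q → q* = 3322.8333, p* = 102.565.
With the tax, the buyer price exceeds the seller price by 49.9: (202.25 − 0.03q) − (2.88 + 0.03q) = 49.9 → q' = 2491.1667.
Δq = 3322.8333 − 2491.1667 = 831.6666; the wedge equals the tax, 49.9.
The triangle = ½ × 831.6666 × 49.9 = $20750.08 thousand.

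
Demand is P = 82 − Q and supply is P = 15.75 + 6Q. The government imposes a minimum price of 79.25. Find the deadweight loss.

157.79

Competitive equilibrium: 82 − Q = 15.75 + 6Q → Q* = 9.4643, P* = 72.5357.
At the floor P = 79.25, quantity demanded = (82 − 79.25)/1 = 2.75.
Sellers' marginal cost at Q' = 2.75: 15.75 + 6·2.75 = 32.25.
ΔQ = 9.4643 − 2.75 = 6.7143; wedge = 79.25 − 32.25 = 47.
The triangle = ½ × 6.7143 × 47 = 157.79.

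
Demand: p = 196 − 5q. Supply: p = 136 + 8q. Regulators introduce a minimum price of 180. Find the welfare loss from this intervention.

13.02

Competitive equilibrium: 196 − 5q = 136 + 8q → q* = 4.6154, p* = 172.9231.
At the floor p = 180, quantity demanded = (196 − 180)/5 = 3.2.
Sellers' marginal cost at q' = 3.2: 136 + 8·3.2 = 161.6.
Δq = 4.6154 − 3.2 = 1.4154; wedge = 180 − 161.6 = 18.4.
Deadweight loss = ½ × 1.4154 × 18.4 = 13.02.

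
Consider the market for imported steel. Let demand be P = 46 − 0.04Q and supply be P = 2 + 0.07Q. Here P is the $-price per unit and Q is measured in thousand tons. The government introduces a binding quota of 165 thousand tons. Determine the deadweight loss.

$3037.375 thousand

Competitive equilibrium: 46 − 0.04Q = 2 + 0.07Q → Q* = 400, P* = 30.
At Q = 165: demand price = 46 − 0.04·165 = 39.4; supply price = 2 + 0.07·165 = 13.55.
ΔQ = 400 − 165 = 235; wedge = 39.4 − 13.55 = 25.85.
Welfare loss = ½ × 235 × 25.85 = $3037.375 thousand.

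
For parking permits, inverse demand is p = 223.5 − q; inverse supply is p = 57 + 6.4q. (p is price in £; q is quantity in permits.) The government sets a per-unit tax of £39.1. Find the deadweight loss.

£103.30

Competitive equilibrium: 223.5 − q = 57 + 6.4q → q* = 22.5, p* = 201.
With the tax, the buyer price exceeds the seller price by 39.1: (223.5 − q) − (57 + 6.4q) = 39.1 → q' = 17.2162.
Δq = 22.5 − 17.2162 = 5.2838; the wedge equals the tax, 39.1.
The triangle = ½ × 5.2838 × 39.1 = £103.30.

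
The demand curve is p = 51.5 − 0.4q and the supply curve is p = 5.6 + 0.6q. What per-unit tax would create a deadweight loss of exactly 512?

32

Competitive equilibrium: 51.5 − 0.4q = 5.6 + 0.6q → q* = 45.9, p* = 33.14.
A tax t gives Δq = t/1 and wedge t, so DWL = t²/2.
t²/2 = 512 → t² = 1024 → t = 32.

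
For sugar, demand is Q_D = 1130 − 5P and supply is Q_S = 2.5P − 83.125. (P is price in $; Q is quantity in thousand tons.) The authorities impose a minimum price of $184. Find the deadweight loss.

In inverse form: demand P = 226 − 0.2Q, supply P = 33.25 + 0.4Q.
Competitive equilibrium: 226 − 0.2Q = 33.25 + 0.4Q → Q* = 321.25, P* = 161.75.
At the floor P = 184, quantity demanded = (226 − 184)/0.2 = 210.
Sellers' marginal cost at Q' = 210: 33.25 + 0.4·210 = 117.25.
ΔQ = 321.25 − 210 = 111.25; wedge = 184 − 117.25 = 66.75.
Deadweight loss = ½ × 111.25 × 66.75 = $3712.97 thousand.

$3712.97 thousand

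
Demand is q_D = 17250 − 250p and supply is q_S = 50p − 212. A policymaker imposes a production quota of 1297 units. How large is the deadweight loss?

23564.82

In inverse form: demand p = 69 − 0.004q, supply p = 4.24 + 0.02q.
Competitive equilibrium: 69 − 0.004q = 4.24 + 0.02q → q* = 2698.3333, p* = 58.2067.
At q = 1297: demand price = 69 − 0.004·1297 = 63.812; supply price = 4.24 + 0.02·1297 = 30.18.
Δq = 2698.3333 − 1297 = 1401.3333; wedge = 63.812 − 30.18 = 33.632.
The triangle = ½ × 1401.3333 × 33.632 = 23564.82.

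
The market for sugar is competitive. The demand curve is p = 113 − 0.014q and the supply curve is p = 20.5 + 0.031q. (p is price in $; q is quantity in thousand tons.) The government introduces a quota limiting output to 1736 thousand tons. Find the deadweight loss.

Competitive equilibrium: 113 − 0.014q = 20.5 + 0.031q → q* = 2055.5556, p* = 84.2222.
At q = 1736: demand price = 113 − 0.014·1736 = 88.696; supply price = 20.5 + 0.031·1736 = 74.316.
Δq = 2055.5556 − 1736 = 319.5556; wedge = 88.696 − 74.316 = 14.38.
Welfare loss = ½ × 319.5556 × 14.38 = $2297.60 thousand.

$2297.60 thousand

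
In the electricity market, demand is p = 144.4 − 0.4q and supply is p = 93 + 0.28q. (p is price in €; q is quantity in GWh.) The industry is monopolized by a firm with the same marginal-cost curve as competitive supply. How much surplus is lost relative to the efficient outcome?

€266.48

Competitive equilibrium: 144.4 − 0.4q = 93 + 0.28q → q* = 75.5882, p* = 114.1647.
Marginal revenue: MR = 144.4 − 0.8q. Set MR = MC: 144.4 − 0.8q = 93 + 0.28q → q_m = 47.5926.
Price p_m = 144.4 − 0.4·47.5926 = 125.363; MC(q_m) = 93 + 0.28·47.5926 = 106.3259.
Competitive q* = 75.5882, so Δq = 27.9956; wedge = 125.363 − 106.3259 = 19.0371.
The triangle = ½ × 27.9956 × 19.0371 = €266.48.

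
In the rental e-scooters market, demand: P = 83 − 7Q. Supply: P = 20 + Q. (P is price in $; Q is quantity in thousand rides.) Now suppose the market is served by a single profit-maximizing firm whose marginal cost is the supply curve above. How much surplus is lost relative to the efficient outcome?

Competitive equilibrium: 83 − 7Q = 20 + Q → Q* = 7.875, P* = 27.875.
Marginal revenue: MR = 83 − 14Q. Set MR = MC: 83 − 14Q = 20 + Q → Q_m = 4.2.
Price P_m = 83 − 7·4.2 = 53.6; MC(Q_m) = 20 + 1·4.2 = 24.2.
Competitive Q* = 7.875, so ΔQ = 3.675; wedge = 53.6 − 24.2 = 29.4.
The triangle = ½ × 3.675 × 29.4 = $54.02 thousand.

$54.02 thousand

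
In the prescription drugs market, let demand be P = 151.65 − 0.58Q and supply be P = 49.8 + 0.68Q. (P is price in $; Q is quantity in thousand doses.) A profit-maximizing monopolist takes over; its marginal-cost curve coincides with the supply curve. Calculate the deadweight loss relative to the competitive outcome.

$409.02 thousand

Competitive equilibrium: 151.65 − 0.58Q = 49.8 + 0.68Q → Q* = 80.8333, P* = 104.7667.
Marginal revenue: MR = 151.65 − 1.16Q. Set MR = MC: 151.65 − 1.16Q = 49.8 + 0.68Q → Q_m = 55.3533.
Price P_m = 151.65 − 0.58·55.3533 = 119.5451; MC(Q_m) = 49.8 + 0.68·55.3533 = 87.4402.
Competitive Q* = 80.8333, so ΔQ = 25.48; wedge = 119.5451 − 87.4402 = 32.1049.
DWL = ½ × 25.48 × 32.1049 = $409.02 thousand.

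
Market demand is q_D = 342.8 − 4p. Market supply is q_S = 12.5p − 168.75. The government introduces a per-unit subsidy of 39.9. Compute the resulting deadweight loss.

In inverse form: demand p = 85.7 − 0.25q, supply p = 13.5 + 0.08q.
Competitive equilibrium: 85.7 − 0.25q = 13.5 + 0.08q → q* = 218.7879, p* = 31.003.
The subsidy lowers effective supply by 39.9: p = 0.08q − 26.4.
New quantity: 85.7 − 0.25q = 0.08q − 26.4 → q' = 339.697.
Overproduction Δq = 339.697 − 218.7879 = 120.9091; wedge = subsidy = 39.9.
DWL = ½ × 120.9091 × 39.9 = 2412.14.

2412.14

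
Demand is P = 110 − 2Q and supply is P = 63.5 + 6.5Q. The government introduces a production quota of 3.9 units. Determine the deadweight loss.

Competitive equilibrium: 110 − 2Q = 63.5 + 6.5Q → Q* = 5.4706, P* = 99.0588.
At Q = 3.9: demand price = 110 − 2·3.9 = 102.2; supply price = 63.5 + 6.5·3.9 = 88.85.
ΔQ = 5.4706 − 3.9 = 1.5706; wedge = 102.2 − 88.85 = 13.35.
Deadweight loss = ½ × 1.5706 × 13.35 = 10.48.

10.48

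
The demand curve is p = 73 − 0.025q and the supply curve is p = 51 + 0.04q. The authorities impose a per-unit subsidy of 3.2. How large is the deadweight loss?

78.77

Competitive equilibrium: 73 − 0.025q = 51 + 0.04q → q* = 338.4615, p* = 64.5385.
The subsidy lowers effective supply by 3.2: p = 47.8 + 0.04q.
New quantity: 73 − 0.025q = 47.8 + 0.04q → q' = 387.6923.
Overproduction Δq = 387.6923 − 338.4615 = 49.2308; wedge = subsidy = 3.2.
DWL = ½ × 49.2308 × 3.2 = 78.77.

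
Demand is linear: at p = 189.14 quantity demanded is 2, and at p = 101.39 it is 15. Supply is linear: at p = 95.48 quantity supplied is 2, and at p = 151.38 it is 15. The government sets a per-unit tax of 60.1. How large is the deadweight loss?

163.44

Demand slope = (101.39 − 189.14)/(15 − 2) = −6.75, so p = 202.64 − 6.75q.
Supply slope = (151.38 − 95.48)/(15 − 2) = 4.3, so p = 86.88 + 4.3q.
Competitive equilibrium: 202.64 − 6.75q = 86.88 + 4.3q → q* = 10.476, p* = 131.9269.
With the tax, the buyer price exceeds the seller price by 60.1: (202.64 − 6.75q) − (86.88 + 4.3q) = 60.1 → q' = 5.0371.
Δq = 10.476 − 5.0371 = 5.4389; the wedge equals the tax, 60.1.
Welfare loss = ½ × 5.4389 × 60.1 = 163.44.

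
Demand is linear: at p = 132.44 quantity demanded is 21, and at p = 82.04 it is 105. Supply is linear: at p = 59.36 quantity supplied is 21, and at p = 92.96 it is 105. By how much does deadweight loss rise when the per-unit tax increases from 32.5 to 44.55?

464.23

Demand slope = (82.04 − 132.44)/(105 − 21) = −0.6, so p = 145.04 − 0.6q.
Supply slope = (92.96 − 59.36)/(105 − 21) = 0.4, so p = 50.96 + 0.4q.
Competitive equilibrium: 145.04 − 0.6q = 50.96 + 0.4q → q* = 94.08, p* = 88.592.
For a per-unit tax t: Δq = t/1, so DWL = ½·t·(t/1) = t²/2.
At t = 32.5: DWL = 528.125. At t = 44.55: DWL = 992.351.
Increase = 992.351 − 528.125 = 464.23.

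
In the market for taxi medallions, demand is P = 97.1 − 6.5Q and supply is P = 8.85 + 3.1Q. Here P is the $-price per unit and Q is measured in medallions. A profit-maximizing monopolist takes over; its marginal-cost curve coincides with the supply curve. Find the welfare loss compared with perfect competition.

Competitive equilibrium: 97.1 − 6.5Q = 8.85 + 3.1Q → Q* = 9.19271, P* = 37.3474.
Marginal revenue: MR = 97.1 − 13Q. Set MR = MC: 97.1 − 13Q = 8.85 + 3.1Q → Q_m = 5.48137.
Price P_m = 97.1 − 6.5·5.48137 = 61.4711; MC(Q_m) = 8.85 + 3.1·5.48137 = 25.84225.
Competitive Q* = 9.19271, so ΔQ = 3.71134; wedge = 61.4711 − 25.84225 = 35.62885.
The triangle = ½ × 3.71134 × 35.62885 = $66.12.

$66.12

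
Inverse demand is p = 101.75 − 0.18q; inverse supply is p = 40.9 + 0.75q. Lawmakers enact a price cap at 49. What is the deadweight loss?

1387.77

Competitive equilibrium: 101.75 − 0.18q = 40.9 + 0.75q → q* = 65.4301, p* = 89.9726.
At the ceiling p = 49, quantity supplied = (49 − 40.9)/0.75 = 10.8.
Willingness to pay at q' = 10.8: 101.75 − 0.18·10.8 = 99.806.
Δq = 65.4301 − 10.8 = 54.6301; wedge = 99.806 − 49 = 50.806.
DWL = ½ × 54.6301 × 50.806 = 1387.77.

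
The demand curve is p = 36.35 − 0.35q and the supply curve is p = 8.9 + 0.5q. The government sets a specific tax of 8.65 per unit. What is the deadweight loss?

44.01

Competitive equilibrium: 36.35 − 0.35q = 8.9 + 0.5q → q* = 32.2941, p* = 25.0471.
With the tax, the buyer price exceeds the seller price by 8.65: (36.35 − 0.35q) − (8.9 + 0.5q) = 8.65 → q' = 22.1176.
Δq = 32.2941 − 22.1176 = 10.1765; the wedge equals the tax, 8.65.
DWL = ½ × 10.1765 × 8.65 = 44.01.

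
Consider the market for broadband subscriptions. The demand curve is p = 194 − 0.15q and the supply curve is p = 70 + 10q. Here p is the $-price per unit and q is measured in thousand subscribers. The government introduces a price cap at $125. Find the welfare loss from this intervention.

$228.96 thousand

Competitive equilibrium: 194 − 0.15q = 70 + 10q → q* = 12.2167, p* = 192.1675.
At the ceiling p = 125, quantity supplied = (125 − 70)/10 = 5.5.
Willingness to pay at q' = 5.5: 194 − 0.15·5.5 = 193.175.
Δq = 12.2167 − 5.5 = 6.7167; wedge = 193.175 − 125 = 68.175.
DWL = ½ × 6.7167 × 68.175 = $228.96 thousand.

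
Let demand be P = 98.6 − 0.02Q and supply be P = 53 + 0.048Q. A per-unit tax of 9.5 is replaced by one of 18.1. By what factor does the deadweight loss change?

Competitive equilibrium: 98.6 − 0.02Q = 53 + 0.048Q → Q* = 670.5882, P* = 85.1882.
For a per-unit tax t: ΔQ = t/0.068, so DWL = ½·t·(t/0.068) = t²/0.136.
At t = 9.5: DWL = 663.603. At t = 18.1: DWL = 2408.897.
Ratio = (18.1/9.5)² = 3.630.

3.630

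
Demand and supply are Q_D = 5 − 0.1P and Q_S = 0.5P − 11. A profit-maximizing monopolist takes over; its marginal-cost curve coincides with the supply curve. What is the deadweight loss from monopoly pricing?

In inverse form: demand P = 50 − 10Q, supply P = 22 + 2Q.
Competitive equilibrium: 50 − 10Q = 22 + 2Q → Q* = 2.3333, P* = 26.6667.
Marginal revenue: MR = 50 − 20Q. Set MR = MC: 50 − 20Q = 22 + 2Q → Q_m = 1.2727.
Price P_m = 50 − 10·1.2727 = 37.273; MC(Q_m) = 22 + 2·1.2727 = 24.5454.
Competitive Q* = 2.3333, so ΔQ = 1.0606; wedge = 37.273 − 24.5454 = 12.7276.
Deadweight loss = ½ × 1.0606 × 12.7276 = 6.75.

6.75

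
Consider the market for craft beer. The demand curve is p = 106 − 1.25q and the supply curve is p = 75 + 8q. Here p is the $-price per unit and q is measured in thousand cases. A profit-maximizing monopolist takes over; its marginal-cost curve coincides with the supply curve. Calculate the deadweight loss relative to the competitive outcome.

$0.74 thousand

Competitive equilibrium: 106 − 1.25q = 75 + 8q → q* = 3.3514, p* = 101.8108.
Marginal revenue: MR = 106 − 2.5q. Set MR = MC: 106 − 2.5q = 75 + 8q → q_m = 2.9524.
Price p_m = 106 − 1.25·2.9524 = 102.3095; MC(q_m) = 75 + 8·2.9524 = 98.6192.
Competitive q* = 3.3514, so Δq = 0.399; wedge = 102.3095 − 98.6192 = 3.6903.
Welfare loss = ½ × 0.399 × 3.6903 = $0.74 thousand.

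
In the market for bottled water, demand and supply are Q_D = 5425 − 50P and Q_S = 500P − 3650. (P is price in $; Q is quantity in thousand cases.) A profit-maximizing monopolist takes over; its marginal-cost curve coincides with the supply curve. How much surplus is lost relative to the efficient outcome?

In inverse form: demand P = 108.5 − 0.02Q, supply P = 7.3 + 0.002Q.
Competitive equilibrium: 108.5 − 0.02Q = 7.3 + 0.002Q → Q* = 4600, P* = 16.5.
Marginal revenue: MR = 108.5 − 0.04Q. Set MR = MC: 108.5 − 0.04Q = 7.3 + 0.002Q → Q_m = 2409.52381.
Price P_m = 108.5 − 0.02·2409.52381 = 60.309524; MC(Q_m) = 7.3 + 0.002·2409.52381 = 12.119048.
Competitive Q* = 4600, so ΔQ = 2190.47619; wedge = 60.309524 − 12.119048 = 48.190476.
The triangle = ½ × 2190.47619 × 48.190476 = $52780.05 thousand.

$52780.05 thousand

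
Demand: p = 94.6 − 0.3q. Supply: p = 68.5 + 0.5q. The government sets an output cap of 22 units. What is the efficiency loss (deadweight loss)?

Competitive equilibrium: 94.6 − 0.3q = 68.5 + 0.5q → q* = 32.625, p* = 84.8125.
At q = 22: demand price = 94.6 − 0.3·22 = 88; supply price = 68.5 + 0.5·22 = 79.5.
Δq = 32.625 − 22 = 10.625; wedge = 88 − 79.5 = 8.5.
The triangle = ½ × 10.625 × 8.5 = 45.16.

45.16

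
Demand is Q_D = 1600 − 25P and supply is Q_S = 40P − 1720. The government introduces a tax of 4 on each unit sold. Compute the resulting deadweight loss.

In inverse form: demand P = 64 − 0.04Q, supply P = 43 + 0.025Q.
Competitive equilibrium: 64 − 0.04Q = 43 + 0.025Q → Q* = 323.0769, P* = 51.0769.
With the tax, the buyer price exceeds the seller price by 4: (64 − 0.04Q) − (43 + 0.025Q) = 4 → Q' = 261.5385.
ΔQ = 323.0769 − 261.5385 = 61.5384; the wedge equals the tax, 4.
Deadweight loss = ½ × 61.5384 × 4 = 123.08.

123.08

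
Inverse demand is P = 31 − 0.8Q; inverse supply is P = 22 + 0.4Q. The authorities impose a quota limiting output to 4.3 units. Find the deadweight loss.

6.144

Competitive equilibrium: 31 − 0.8Q = 22 + 0.4Q → Q* = 7.5, P* = 25.
At Q = 4.3: demand price = 31 − 0.8·4.3 = 27.56; supply price = 22 + 0.4·4.3 = 23.72.
ΔQ = 7.5 − 4.3 = 3.2; wedge = 27.56 − 23.72 = 3.84.
The triangle = ½ × 3.2 × 3.84 = 6.144.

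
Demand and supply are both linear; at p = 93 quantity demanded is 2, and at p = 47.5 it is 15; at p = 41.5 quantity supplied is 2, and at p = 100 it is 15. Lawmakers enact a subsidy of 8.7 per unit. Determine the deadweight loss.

4.73

Demand slope = (47.5 − 93)/(15 − 2) = −3.5, so p = 100 − 3.5q.
Supply slope = (100 − 41.5)/(15 − 2) = 4.5, so p = 32.5 + 4.5q.
Competitive equilibrium: 100 − 3.5q = 32.5 + 4.5q → q* = 8.4375, p* = 70.4688.
The subsidy lowers effective supply by 8.7: p = 23.8 + 4.5q.
New quantity: 100 − 3.5q = 23.8 + 4.5q → q' = 9.525.
Overproduction Δq = 9.525 − 8.4375 = 1.0875; wedge = subsidy = 8.7.
DWL = ½ × 1.0875 × 8.7 = 4.73.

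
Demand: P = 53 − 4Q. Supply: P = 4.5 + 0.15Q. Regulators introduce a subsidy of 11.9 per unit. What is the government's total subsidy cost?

173.20

Competitive equilibrium: 53 − 4Q = 4.5 + 0.15Q → Q* = 11.68675, P* = 6.25301.
The subsidy lowers effective supply by 11.9: P = 0.15Q − 7.4.
New quantity: 53 − 4Q = 0.15Q − 7.4 → Q' = 14.55422.
Total subsidy cost = 11.9 × 14.55422 = 173.20.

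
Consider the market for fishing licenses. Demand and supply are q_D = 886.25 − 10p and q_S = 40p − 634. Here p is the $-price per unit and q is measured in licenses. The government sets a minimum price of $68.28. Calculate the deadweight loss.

$8965.72

In inverse form: demand p = 88.625 − 0.1q, supply p = 15.85 + 0.025q.
Competitive equilibrium: 88.625 − 0.1q = 15.85 + 0.025q → q* = 582.2, p* = 30.405.
At the floor p = 68.28, quantity demanded = (88.625 − 68.28)/0.1 = 203.45.
Sellers' marginal cost at q' = 203.45: 15.85 + 0.025·203.45 = 20.93625.
Δq = 582.2 − 203.45 = 378.75; wedge = 68.28 − 20.93625 = 47.34375.
Welfare loss = ½ × 378.75 × 47.34375 = $8965.72.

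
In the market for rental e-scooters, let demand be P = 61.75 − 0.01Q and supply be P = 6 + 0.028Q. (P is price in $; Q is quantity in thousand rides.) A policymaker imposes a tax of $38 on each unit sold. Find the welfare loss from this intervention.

Competitive equilibrium: 61.75 − 0.01Q = 6 + 0.028Q → Q* = 1467.1053, P* = 47.0789.
With the tax, the buyer price exceeds the seller price by 38: (61.75 − 0.01Q) − (6 + 0.028Q) = 38 → Q' = 467.1053.
ΔQ = 1467.1053 − 467.1053 = 1000; the wedge equals the tax, 38.
DWL = ½ × 1000 × 38 = $19000 thousand.

$19000 thousand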